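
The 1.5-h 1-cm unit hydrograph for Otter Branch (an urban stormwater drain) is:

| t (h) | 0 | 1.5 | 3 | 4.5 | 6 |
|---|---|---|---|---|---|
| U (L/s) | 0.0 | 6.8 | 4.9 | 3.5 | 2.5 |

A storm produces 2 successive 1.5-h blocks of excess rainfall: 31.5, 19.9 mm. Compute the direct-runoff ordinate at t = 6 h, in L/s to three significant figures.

By discrete convolution, Q_j = Σ (P_i / 10 mm) · U_{j−i}.
At t = 6 h (j=4): Q = (31.5/10)·2.5 + (19.9/10)·3.5 = 14.8 L/s.

Q ≈ 14.8 L/s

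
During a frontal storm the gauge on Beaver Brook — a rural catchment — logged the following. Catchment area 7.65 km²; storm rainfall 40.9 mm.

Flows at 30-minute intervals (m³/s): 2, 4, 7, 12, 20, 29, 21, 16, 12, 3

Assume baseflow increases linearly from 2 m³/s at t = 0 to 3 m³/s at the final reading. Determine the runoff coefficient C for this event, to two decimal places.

C ≈ 0.58

ΣQ_DR = 101.0 m³/s; V = ΣQ_DR·Δt = 1.818 × 10^5 m³.
Runoff depth d = V / A = 23.76 mm.
C = d / P = 23.76 / 40.9 = 0.58.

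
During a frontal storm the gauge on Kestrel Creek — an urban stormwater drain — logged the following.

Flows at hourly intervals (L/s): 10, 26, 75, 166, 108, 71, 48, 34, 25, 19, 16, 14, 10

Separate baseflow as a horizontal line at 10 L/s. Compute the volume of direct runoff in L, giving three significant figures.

V ≈ 1.77 × 10^6 L

Direct-runoff ordinates (Q − Q_b): 0.0, 16.0, 65.0, 156.0, 98.0, 61.0, 38.0, 24.0, 15.0, 9.0, 6.0, 4.0, 0.0 L/s.
ΣQ_DR = 492.0 L/s.
With Δt = 1 h = 3600 s, V = ΣQ_DR · Δt = 492.0 × 3600 = 1.77 × 10^6 L.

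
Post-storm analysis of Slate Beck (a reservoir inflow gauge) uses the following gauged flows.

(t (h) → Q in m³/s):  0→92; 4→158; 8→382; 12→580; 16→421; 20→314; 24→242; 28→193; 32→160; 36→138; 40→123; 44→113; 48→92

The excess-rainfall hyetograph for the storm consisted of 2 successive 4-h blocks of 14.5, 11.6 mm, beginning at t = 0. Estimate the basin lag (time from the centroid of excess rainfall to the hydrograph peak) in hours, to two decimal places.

Centroid of excess rainfall: t_c = Σ P_i·t̄_i / ΣP_i = 3.7778 h (block centres at 2, 6 h).
Hydrograph peak occurs at t = 12 h, so basin lag t_L = 12 − 3.7778 = 8.22 h.

t_L ≈ 8.22 h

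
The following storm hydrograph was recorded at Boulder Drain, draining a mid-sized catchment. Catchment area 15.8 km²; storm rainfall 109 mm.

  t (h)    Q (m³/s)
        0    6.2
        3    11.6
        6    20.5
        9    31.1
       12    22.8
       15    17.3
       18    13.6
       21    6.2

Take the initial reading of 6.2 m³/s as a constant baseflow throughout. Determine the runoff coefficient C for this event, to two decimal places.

ΣQ_DR = 79.70 m³/s; V = ΣQ_DR·Δt = 8.608 × 10^5 m³.
Runoff depth d = V / A = 54.48 mm.
C = d / P = 54.48 / 109 = 0.50.

C ≈ 0.50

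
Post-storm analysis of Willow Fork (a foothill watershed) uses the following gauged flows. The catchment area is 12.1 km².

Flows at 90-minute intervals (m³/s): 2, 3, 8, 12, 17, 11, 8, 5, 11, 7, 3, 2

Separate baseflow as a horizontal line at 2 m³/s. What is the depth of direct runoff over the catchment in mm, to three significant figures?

Direct runoff: 0.0, 1.0, 6.0, 10.0, 15.0, 9.0, 6.0, 3.0, 9.0, 5.0, 1.0, 0.0 m³/s; ΣQ_DR = 65.00 m³/s.
V = ΣQ_DR · Δt = 65.00 × 5400 s = 3.510 × 10^5 m³.
Over A = 12.1 km², depth = V / A = 29.0 mm.

d ≈ 29.0 mm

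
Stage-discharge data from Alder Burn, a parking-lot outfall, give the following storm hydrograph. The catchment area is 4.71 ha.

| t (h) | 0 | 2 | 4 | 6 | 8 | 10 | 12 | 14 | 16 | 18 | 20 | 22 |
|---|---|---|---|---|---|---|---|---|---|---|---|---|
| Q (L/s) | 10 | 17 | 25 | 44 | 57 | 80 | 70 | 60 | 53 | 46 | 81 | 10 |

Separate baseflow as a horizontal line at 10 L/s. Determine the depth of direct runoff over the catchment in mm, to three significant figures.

d ≈ 66.2 mm

Direct runoff: 0.0, 7.0, 15.0, 34.0, 47.0, 70.0, 60.0, 50.0, 43.0, 36.0, 71.0, 0.0 L/s; ΣQ_DR = 433.0 L/s.
V = ΣQ_DR · Δt = 433.0 × 7200 s = 3.118 × 10^6 L.
Over A = 4.71 ha, depth = V / A = 66.2 mm.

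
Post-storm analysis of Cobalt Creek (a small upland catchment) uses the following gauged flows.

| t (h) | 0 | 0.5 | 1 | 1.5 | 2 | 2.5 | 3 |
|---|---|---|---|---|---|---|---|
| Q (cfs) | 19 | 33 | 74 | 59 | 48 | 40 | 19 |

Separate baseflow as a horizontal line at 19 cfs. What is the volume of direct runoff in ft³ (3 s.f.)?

Direct-runoff ordinates (Q − Q_b): 0.0, 14.0, 55.0, 40.0, 29.0, 21.0, 0.0 cfs.
ΣQ_DR = 159.0 cfs.
With Δt = 0.5 h = 1800 s, V = ΣQ_DR · Δt = 159.0 × 1800 = 2.86 × 10^5 ft³.

V ≈ 2.86 × 10^5 ft³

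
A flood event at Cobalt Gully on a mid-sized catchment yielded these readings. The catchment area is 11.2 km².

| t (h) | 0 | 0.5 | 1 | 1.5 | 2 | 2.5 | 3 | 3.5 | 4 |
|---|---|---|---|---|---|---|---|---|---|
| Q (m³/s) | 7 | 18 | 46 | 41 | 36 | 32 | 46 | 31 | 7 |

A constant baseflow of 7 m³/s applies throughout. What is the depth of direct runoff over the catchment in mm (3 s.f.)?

Direct runoff: 0.0, 11.0, 39.0, 34.0, 29.0, 25.0, 39.0, 24.0, 0.0 m³/s; ΣQ_DR = 201.0 m³/s.
V = ΣQ_DR · Δt = 201.0 × 1800 s = 3.618 × 10^5 m³.
Over A = 11.2 km², depth = V / A = 32.3 mm.

d ≈ 32.3 mm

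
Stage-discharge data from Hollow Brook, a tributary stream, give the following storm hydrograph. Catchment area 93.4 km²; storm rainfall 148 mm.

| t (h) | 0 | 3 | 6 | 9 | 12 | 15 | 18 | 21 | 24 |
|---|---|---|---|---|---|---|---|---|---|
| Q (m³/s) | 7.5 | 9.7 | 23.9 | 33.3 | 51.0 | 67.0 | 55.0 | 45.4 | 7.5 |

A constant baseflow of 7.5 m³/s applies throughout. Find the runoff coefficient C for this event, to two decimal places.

ΣQ_DR = 232.8 m³/s; V = ΣQ_DR·Δt = 2.514 × 10^6 m³.
Runoff depth d = V / A = 26.92 mm.
C = d / P = 26.92 / 148 = 0.18.

C ≈ 0.18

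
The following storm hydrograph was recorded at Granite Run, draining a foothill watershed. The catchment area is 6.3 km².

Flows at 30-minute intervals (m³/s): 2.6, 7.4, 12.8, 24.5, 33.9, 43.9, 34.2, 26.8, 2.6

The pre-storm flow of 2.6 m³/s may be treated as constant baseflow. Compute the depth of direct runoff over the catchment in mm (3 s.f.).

Direct runoff: 0.0, 4.8, 10.2, 21.9, 31.3, 41.3, 31.6, 24.2, 0.0 m³/s; ΣQ_DR = 165.3 m³/s.
V = ΣQ_DR · Δt = 165.3 × 1800 s = 2.975 × 10^5 m³.
Over A = 6.3 km², depth = V / A = 47.2 mm.

d ≈ 47.2 mm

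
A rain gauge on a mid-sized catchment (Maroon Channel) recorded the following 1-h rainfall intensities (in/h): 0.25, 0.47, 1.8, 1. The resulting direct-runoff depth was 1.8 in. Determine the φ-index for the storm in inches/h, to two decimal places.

φ ≈ 0.50 in/h

Only the 2 blocks with intensity above φ contribute runoff: 1.8, 1 in/h.
Σ(I−φ)·Δt = d  ⇒  (1.8+1 − 2φ)·1 = 1.8
φ = (2.800 − 1.8/1) / 2 = 0.50 in/h.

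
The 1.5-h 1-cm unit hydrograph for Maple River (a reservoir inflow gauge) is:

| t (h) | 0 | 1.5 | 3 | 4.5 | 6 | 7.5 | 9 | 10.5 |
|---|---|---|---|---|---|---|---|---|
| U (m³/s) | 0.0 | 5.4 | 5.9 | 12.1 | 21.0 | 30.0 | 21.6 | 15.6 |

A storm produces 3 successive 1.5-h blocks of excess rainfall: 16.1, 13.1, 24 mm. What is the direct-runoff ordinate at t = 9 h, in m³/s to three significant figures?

By discrete convolution, Q_j = Σ (P_i / 10 mm) · U_{j−i}.
At t = 9 h (j=6): Q = (16.1/10)·21.6 + (13.1/10)·30.0 + (24/10)·21.0 = 124 m³/s.

Q ≈ 124 m³/s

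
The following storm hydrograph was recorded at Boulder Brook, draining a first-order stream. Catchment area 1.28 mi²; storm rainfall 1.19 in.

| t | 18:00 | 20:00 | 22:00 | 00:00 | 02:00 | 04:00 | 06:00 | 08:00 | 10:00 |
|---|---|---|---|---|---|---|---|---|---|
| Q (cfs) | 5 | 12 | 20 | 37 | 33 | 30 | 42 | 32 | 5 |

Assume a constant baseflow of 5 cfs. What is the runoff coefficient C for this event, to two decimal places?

C ≈ 0.35

ΣQ_DR = 171.0 cfs; V = ΣQ_DR·Δt = 1.231 × 10^6 ft³.
Runoff depth d = V / A = 0.4140 in.
C = d / P = 0.4140 / 1.19 = 0.35.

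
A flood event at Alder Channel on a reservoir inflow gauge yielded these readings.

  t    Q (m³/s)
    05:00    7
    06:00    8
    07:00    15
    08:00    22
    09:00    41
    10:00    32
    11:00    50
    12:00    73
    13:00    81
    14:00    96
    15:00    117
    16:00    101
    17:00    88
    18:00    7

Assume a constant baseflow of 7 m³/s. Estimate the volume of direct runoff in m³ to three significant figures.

Direct-runoff ordinates (Q − Q_b): 0.0, 1.0, 8.0, 15.0, 34.0, 25.0, 43.0, 66.0, 74.0, 89.0, 110.0, 94.0, 81.0, 0.0 m³/s.
ΣQ_DR = 640.0 m³/s.
With Δt = 1 h = 3600 s, V = ΣQ_DR · Δt = 640.0 × 3600 = 2.30 × 10^6 m³.

V ≈ 2.30 × 10^6 m³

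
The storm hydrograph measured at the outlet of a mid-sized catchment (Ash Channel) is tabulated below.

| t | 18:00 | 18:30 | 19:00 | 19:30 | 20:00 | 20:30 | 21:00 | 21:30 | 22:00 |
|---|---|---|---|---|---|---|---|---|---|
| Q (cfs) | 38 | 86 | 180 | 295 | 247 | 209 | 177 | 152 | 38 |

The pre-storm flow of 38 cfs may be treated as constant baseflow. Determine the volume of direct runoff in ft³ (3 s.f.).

V ≈ 1.94 × 10^6 ft³

Direct-runoff ordinates (Q − Q_b): 0.0, 48.0, 142.0, 257.0, 209.0, 171.0, 139.0, 114.0, 0.0 cfs.
ΣQ_DR = 1080 cfs.
With Δt = 0.5 h = 1800 s, V = ΣQ_DR · Δt = 1080 × 1800 = 1.94 × 10^6 ft³.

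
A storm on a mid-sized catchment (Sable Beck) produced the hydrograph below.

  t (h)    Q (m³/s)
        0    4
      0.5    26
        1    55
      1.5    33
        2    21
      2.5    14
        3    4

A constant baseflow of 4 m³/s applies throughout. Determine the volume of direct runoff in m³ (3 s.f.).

V ≈ 2.32 × 10^5 m³

Direct-runoff ordinates (Q − Q_b): 0.0, 22.0, 51.0, 29.0, 17.0, 10.0, 0.0 m³/s.
ΣQ_DR = 129.0 m³/s.
With Δt = 0.5 h = 1800 s, V = ΣQ_DR · Δt = 129.0 × 1800 = 2.32 × 10^5 m³.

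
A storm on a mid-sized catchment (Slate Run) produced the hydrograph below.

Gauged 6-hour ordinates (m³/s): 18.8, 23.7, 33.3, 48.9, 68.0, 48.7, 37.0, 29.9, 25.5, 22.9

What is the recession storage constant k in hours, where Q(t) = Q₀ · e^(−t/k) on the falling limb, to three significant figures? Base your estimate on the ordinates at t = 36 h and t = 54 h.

k ≈ 37.5 h

On the falling limb, Q drops from 37.0 to 22.9 m³/s between t = 36 h and t = 54 h (Δt = 18 h).
k = −Δt / ln(Q₂/Q₁) = −18 / ln(22.9/37.0) = 37.5 h.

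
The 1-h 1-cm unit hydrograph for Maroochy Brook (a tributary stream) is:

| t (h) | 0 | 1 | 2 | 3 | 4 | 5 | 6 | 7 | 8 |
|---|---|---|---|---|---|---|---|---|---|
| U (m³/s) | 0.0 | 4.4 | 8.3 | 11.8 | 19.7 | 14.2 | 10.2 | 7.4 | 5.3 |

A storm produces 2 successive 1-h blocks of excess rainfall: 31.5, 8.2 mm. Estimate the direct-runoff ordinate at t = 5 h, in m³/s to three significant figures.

Q ≈ 60.9 m³/s

By discrete convolution, Q_j = Σ (P_i / 10 mm) · U_{j−i}.
At t = 5 h (j=5): Q = (31.5/10)·14.2 + (8.2/10)·19.7 = 60.9 m³/s.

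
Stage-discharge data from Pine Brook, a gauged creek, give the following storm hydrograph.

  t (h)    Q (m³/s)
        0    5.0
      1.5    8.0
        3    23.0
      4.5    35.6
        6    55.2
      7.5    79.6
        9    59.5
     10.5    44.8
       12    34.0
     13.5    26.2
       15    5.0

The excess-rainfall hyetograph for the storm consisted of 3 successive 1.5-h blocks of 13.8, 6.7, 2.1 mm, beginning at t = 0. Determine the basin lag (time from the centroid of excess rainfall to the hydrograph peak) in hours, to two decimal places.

t_L ≈ 6.03 h

Centroid of excess rainfall: t_c = Σ P_i·t̄_i / ΣP_i = 1.4735 h (block centres at 0.75, 2.25, 3.75 h).
Hydrograph peak occurs at t = 7.5 h, so basin lag t_L = 7.5 − 1.4735 = 6.03 h.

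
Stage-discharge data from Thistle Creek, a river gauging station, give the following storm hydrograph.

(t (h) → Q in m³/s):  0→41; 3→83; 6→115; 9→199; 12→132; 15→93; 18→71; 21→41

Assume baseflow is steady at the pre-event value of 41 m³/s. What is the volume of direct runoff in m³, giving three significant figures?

V ≈ 4.83 × 10^6 m³

Direct-runoff ordinates (Q − Q_b): 0.0, 42.0, 74.0, 158.0, 91.0, 52.0, 30.0, 0.0 m³/s.
ΣQ_DR = 447.0 m³/s.
With Δt = 3 h = 10800 s, V = ΣQ_DR · Δt = 447.0 × 10800 = 4.83 × 10^6 m³.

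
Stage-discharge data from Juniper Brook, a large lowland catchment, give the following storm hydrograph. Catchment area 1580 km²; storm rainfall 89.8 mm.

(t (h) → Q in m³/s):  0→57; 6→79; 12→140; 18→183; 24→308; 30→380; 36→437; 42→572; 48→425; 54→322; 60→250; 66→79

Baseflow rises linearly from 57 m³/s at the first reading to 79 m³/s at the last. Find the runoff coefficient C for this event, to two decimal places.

ΣQ_DR = 2416 m³/s; V = ΣQ_DR·Δt = 5.219 × 10^7 m³.
Runoff depth d = V / A = 33.03 mm.
C = d / P = 33.03 / 89.8 = 0.37.

C ≈ 0.37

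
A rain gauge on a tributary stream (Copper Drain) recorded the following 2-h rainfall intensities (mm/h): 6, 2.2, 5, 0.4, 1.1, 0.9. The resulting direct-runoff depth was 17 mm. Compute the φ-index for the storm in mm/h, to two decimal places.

Only the 3 blocks with intensity above φ contribute runoff: 6, 2.2, 5 mm/h.
Σ(I−φ)·Δt = d  ⇒  (6+2.2+5 − 3φ)·2 = 17
φ = (13.20 − 17/2) / 3 = 1.57 mm/h.

φ ≈ 1.57 mm/h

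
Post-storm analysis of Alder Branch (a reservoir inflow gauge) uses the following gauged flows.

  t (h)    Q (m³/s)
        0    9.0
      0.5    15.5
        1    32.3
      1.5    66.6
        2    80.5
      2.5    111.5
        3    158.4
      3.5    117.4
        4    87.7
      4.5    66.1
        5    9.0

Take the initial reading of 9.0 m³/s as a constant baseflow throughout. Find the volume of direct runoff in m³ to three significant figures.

V ≈ 1.18 × 10^6 m³

Direct-runoff ordinates (Q − Q_b): 0.0, 6.5, 23.3, 57.6, 71.5, 102.5, 149.4, 108.4, 78.7, 57.1, 0.0 m³/s.
ΣQ_DR = 655.0 m³/s.
With Δt = 0.5 h = 1800 s, V = ΣQ_DR · Δt = 655.0 × 1800 = 1.18 × 10^6 m³.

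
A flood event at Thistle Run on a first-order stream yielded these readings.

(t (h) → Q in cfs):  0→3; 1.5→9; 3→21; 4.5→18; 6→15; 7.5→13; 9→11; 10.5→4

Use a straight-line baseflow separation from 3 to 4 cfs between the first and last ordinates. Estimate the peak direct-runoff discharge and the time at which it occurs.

Subtracting baseflow gives direct-runoff ordinates: 0.00, 5.86, 17.71, 14.57, 11.43, 9.29, 7.14, 0.00 cfs.
The maximum is 17.71 cfs, occurring at the reading for t = 3 h.

Q_p = 17.71 cfs at t = 3 h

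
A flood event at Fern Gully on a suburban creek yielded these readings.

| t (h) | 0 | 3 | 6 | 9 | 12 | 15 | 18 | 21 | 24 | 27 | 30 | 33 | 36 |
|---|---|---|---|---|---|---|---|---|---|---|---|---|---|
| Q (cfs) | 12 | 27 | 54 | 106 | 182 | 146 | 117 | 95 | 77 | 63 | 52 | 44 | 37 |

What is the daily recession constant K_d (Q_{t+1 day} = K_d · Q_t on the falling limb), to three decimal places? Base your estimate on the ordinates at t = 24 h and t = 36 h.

Between t = 24 h and t = 36 h the flow falls from 77 to 37 cfs over 4×3 h = 12 h.
Per-interval ratio K = (37/77)^(1/4) = 0.8326; K_d = K^(24/3) = 0.231.

K_d ≈ 0.231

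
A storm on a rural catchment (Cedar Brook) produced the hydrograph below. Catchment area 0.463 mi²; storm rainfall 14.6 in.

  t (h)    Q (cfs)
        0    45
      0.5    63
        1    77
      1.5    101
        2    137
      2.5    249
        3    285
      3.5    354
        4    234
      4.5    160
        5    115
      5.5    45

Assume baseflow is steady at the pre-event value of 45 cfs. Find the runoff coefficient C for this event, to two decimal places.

ΣQ_DR = 1325 cfs; V = ΣQ_DR·Δt = 2.385 × 10^6 ft³.
Runoff depth d = V / A = 2.217 in.
C = d / P = 2.217 / 14.6 = 0.15.

C ≈ 0.15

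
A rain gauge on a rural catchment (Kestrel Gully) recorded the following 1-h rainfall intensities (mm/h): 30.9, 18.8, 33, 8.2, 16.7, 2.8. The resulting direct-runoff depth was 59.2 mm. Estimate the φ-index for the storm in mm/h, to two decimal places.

φ ≈ 10.05 mm/h

Only the 4 blocks with intensity above φ contribute runoff: 30.9, 18.8, 33, 16.7 mm/h.
Σ(I−φ)·Δt = d  ⇒  (30.9+18.8+33+16.7 − 4φ)·1 = 59.2
φ = (99.40 − 59.2/1) / 4 = 10.05 mm/h.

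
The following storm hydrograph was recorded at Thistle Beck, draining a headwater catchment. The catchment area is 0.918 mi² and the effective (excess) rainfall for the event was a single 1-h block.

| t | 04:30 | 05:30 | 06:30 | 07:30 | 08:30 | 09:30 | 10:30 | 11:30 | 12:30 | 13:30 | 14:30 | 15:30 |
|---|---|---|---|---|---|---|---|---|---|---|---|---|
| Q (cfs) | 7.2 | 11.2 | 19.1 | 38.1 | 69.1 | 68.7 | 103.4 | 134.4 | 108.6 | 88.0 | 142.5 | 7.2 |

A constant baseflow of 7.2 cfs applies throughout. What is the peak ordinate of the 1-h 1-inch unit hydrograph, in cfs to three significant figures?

U_p ≈ 113 cfs

Direct runoff: 0.0, 4.0, 11.9, 30.9, 61.9, 61.5, 96.2, 127.2, 101.4, 80.8, 135.3, 0.0 cfs; ΣQ_DR = 711.1 cfs, peak = 135.3 cfs.
Runoff depth d = ΣQ_DR·Δt / A = 711.1 × 3600 / (0.918 mi²) = 1.200 in.
The 1-inch UH is the DRH scaled by (1 in)/d, so U_p = 135.3 × 1/1.200 = 113 cfs.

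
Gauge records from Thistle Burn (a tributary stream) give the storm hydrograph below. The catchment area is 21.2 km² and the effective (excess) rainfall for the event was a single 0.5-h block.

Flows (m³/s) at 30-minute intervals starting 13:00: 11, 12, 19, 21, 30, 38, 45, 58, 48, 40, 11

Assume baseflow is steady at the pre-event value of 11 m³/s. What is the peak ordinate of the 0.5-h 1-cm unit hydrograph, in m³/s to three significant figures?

U_p ≈ 26.1 m³/s

Direct runoff: 0.0, 1.0, 8.0, 10.0, 19.0, 27.0, 34.0, 47.0, 37.0, 29.0, 0.0 m³/s; ΣQ_DR = 212.0 m³/s, peak = 47.0 m³/s.
Runoff depth d = ΣQ_DR·Δt / A = 212.0 × 1800 / (21.2 km²) = 18.00 mm.
The 1-cm UH is the DRH scaled by (10 mm)/d, so U_p = 47.0 × 10/18.00 = 26.1 m³/s.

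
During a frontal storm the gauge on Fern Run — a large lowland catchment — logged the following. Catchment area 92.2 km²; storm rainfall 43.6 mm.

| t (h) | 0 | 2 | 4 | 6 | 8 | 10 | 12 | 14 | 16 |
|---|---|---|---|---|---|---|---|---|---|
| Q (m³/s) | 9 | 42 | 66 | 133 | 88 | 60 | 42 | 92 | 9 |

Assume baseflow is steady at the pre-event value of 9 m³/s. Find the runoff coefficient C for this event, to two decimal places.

ΣQ_DR = 460.0 m³/s; V = ΣQ_DR·Δt = 3.312 × 10^6 m³.
Runoff depth d = V / A = 35.92 mm.
C = d / P = 35.92 / 43.6 = 0.82.

C ≈ 0.82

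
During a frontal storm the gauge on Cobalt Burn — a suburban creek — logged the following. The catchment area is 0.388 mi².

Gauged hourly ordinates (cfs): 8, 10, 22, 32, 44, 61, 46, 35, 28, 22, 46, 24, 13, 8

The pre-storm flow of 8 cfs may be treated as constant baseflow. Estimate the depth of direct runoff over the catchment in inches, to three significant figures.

d ≈ 1.15 in

Direct runoff: 0.0, 2.0, 14.0, 24.0, 36.0, 53.0, 38.0, 27.0, 20.0, 14.0, 38.0, 16.0, 5.0, 0.0 cfs; ΣQ_DR = 287.0 cfs.
V = ΣQ_DR · Δt = 287.0 × 3600 s = 1.033 × 10^6 ft³.
Over A = 0.388 mi², depth = V / A = 1.15 in.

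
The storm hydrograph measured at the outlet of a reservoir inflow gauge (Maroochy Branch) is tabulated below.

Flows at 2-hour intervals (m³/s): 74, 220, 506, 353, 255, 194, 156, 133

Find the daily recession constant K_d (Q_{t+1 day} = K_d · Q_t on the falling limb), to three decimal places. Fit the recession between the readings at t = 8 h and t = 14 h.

Between t = 8 h and t = 14 h the flow falls from 255 to 133 m³/s over 3×2 h = 6 h.
Per-interval ratio K = (133/255)^(1/3) = 0.8050; K_d = K^(24/2) = 0.074.

K_d ≈ 0.074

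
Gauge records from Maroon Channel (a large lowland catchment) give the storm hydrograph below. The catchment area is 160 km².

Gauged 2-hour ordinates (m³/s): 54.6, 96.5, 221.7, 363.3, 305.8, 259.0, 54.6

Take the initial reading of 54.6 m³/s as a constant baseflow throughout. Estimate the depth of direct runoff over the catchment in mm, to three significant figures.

Direct runoff: 0.0, 41.9, 167.1, 308.7, 251.2, 204.4, 0.0 m³/s; ΣQ_DR = 973.3 m³/s.
V = ΣQ_DR · Δt = 973.3 × 7200 s = 7.008 × 10^6 m³.
Over A = 160 km², depth = V / A = 43.8 mm.

d ≈ 43.8 mm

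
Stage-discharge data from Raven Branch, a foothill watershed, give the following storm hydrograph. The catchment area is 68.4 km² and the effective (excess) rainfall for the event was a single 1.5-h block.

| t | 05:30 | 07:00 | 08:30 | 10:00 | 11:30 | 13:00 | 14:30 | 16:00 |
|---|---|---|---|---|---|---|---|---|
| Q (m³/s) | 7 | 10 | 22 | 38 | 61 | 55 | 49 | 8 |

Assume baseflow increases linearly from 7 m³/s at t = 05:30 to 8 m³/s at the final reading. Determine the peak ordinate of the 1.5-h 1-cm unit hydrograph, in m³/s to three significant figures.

Direct runoff: 0.00, 2.86, 14.71, 30.57, 53.43, 47.29, 41.14, 0.00 m³/s; ΣQ_DR = 190.0 m³/s, peak = 53.43 m³/s.
Runoff depth d = ΣQ_DR·Δt / A = 190.0 × 5400 / (68.4 km²) = 15.00 mm.
The 1-cm UH is the DRH scaled by (10 mm)/d, so U_p = 53.43 × 10/15.00 = 35.6 m³/s.

U_p ≈ 35.6 m³/s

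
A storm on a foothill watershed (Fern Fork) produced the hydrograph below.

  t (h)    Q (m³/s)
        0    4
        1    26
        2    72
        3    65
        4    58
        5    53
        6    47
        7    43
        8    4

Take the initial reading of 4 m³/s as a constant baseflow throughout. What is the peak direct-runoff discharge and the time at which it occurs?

Subtracting baseflow gives direct-runoff ordinates: 0.0, 22.0, 68.0, 61.0, 54.0, 49.0, 43.0, 39.0, 0.0 m³/s.
The maximum is 68.0 m³/s, occurring at the reading for t = 2 h.

Q_p = 68.0 m³/s at t = 2 h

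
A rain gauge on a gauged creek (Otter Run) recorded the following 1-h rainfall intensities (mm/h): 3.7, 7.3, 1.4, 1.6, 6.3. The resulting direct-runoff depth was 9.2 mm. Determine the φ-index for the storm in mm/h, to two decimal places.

φ ≈ 2.70 mm/h

Only the 3 blocks with intensity above φ contribute runoff: 3.7, 7.3, 6.3 mm/h.
Σ(I−φ)·Δt = d  ⇒  (3.7+7.3+6.3 − 3φ)·1 = 9.2
φ = (17.30 − 9.2/1) / 3 = 2.70 mm/h.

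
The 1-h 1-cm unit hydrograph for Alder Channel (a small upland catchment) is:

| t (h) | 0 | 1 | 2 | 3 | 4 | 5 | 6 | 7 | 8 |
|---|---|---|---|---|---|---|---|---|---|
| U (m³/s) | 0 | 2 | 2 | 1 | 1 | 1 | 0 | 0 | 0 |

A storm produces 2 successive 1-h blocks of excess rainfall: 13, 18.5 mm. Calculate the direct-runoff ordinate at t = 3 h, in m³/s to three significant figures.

By discrete convolution, Q_j = Σ (P_i / 10 mm) · U_{j−i}.
At t = 3 h (j=3): Q = (13/10)·1 + (18.5/10)·2 = 5.00 m³/s.

Q ≈ 5.00 m³/s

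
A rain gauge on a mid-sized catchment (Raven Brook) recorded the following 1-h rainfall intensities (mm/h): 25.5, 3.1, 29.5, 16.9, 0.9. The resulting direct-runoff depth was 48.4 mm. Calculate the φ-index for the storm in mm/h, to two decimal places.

φ ≈ 7.83 mm/h

Only the 3 blocks with intensity above φ contribute runoff: 25.5, 29.5, 16.9 mm/h.
Σ(I−φ)·Δt = d  ⇒  (25.5+29.5+16.9 − 3φ)·1 = 48.4
φ = (71.90 − 48.4/1) / 3 = 7.83 mm/h.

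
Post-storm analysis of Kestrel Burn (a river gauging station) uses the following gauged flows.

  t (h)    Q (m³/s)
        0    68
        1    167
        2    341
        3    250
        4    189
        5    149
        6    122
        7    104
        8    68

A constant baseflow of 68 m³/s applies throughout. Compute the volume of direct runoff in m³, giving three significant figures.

Direct-runoff ordinates (Q − Q_b): 0.0, 99.0, 273.0, 182.0, 121.0, 81.0, 54.0, 36.0, 0.0 m³/s.
ΣQ_DR = 846.0 m³/s.
With Δt = 1 h = 3600 s, V = ΣQ_DR · Δt = 846.0 × 3600 = 3.05 × 10^6 m³.

V ≈ 3.05 × 10^6 m³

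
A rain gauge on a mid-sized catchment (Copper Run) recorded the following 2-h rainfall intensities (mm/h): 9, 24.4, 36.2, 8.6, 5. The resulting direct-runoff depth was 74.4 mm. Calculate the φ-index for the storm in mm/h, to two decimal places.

Only the 2 blocks with intensity above φ contribute runoff: 24.4, 36.2 mm/h.
Σ(I−φ)·Δt = d  ⇒  (24.4+36.2 − 2φ)·2 = 74.4
φ = (60.60 − 74.4/2) / 2 = 11.70 mm/h.

φ ≈ 11.70 mm/h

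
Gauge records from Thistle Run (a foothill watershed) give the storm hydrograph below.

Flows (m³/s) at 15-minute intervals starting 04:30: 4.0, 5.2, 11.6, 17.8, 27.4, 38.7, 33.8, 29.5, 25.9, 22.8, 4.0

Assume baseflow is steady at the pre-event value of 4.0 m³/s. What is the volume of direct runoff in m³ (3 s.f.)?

V ≈ 1.59 × 10^5 m³

Direct-runoff ordinates (Q − Q_b): 0.0, 1.2, 7.6, 13.8, 23.4, 34.7, 29.8, 25.5, 21.9, 18.8, 0.0 m³/s.
ΣQ_DR = 176.7 m³/s.
With Δt = 0.25 h = 900 s, V = ΣQ_DR · Δt = 176.7 × 900 = 1.59 × 10^5 m³.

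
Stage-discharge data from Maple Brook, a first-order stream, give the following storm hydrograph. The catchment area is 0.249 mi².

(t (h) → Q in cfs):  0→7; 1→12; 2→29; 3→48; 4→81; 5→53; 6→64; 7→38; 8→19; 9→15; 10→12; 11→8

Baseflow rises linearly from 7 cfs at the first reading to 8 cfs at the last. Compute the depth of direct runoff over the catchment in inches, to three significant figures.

Direct runoff: 0.00, 4.91, 21.82, 40.73, 73.64, 45.55, 56.45, 30.36, 11.27, 7.18, 4.09, 0.00 cfs; ΣQ_DR = 296.0 cfs.
V = ΣQ_DR · Δt = 296.0 × 3600 s = 1.066 × 10^6 ft³.
Over A = 0.249 mi², depth = V / A = 1.84 in.

d ≈ 1.84 in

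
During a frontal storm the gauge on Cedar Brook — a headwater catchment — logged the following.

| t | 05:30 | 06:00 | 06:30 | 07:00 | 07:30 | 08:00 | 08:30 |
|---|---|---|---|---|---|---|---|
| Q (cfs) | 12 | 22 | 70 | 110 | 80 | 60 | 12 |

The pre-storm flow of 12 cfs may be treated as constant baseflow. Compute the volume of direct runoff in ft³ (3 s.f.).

Direct-runoff ordinates (Q − Q_b): 0.0, 10.0, 58.0, 98.0, 68.0, 48.0, 0.0 cfs.
ΣQ_DR = 282.0 cfs.
With Δt = 0.5 h = 1800 s, V = ΣQ_DR · Δt = 282.0 × 1800 = 5.08 × 10^5 ft³.

V ≈ 5.08 × 10^5 ft³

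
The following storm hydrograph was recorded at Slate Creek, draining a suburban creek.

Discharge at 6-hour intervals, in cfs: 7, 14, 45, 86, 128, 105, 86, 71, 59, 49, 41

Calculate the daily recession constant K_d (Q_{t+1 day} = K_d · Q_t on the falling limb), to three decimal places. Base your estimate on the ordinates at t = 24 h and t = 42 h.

Between t = 24 h and t = 42 h the flow falls from 128 to 71 cfs over 3×6 h = 18 h.
Per-interval ratio K = (71/128)^(1/3) = 0.8216; K_d = K^(24/6) = 0.456.

K_d ≈ 0.456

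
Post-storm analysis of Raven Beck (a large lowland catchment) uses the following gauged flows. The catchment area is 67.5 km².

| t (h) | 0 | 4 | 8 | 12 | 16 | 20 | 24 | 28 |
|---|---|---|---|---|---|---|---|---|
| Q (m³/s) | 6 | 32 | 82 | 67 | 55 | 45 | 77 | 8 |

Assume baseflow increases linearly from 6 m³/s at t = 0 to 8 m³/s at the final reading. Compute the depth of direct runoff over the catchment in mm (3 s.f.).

Direct runoff: 0.00, 25.71, 75.43, 60.14, 47.86, 37.57, 69.29, 0.00 m³/s; ΣQ_DR = 316.0 m³/s.
V = ΣQ_DR · Δt = 316.0 × 14400 s = 4.550 × 10^6 m³.
Over A = 67.5 km², depth = V / A = 67.4 mm.

d ≈ 67.4 mm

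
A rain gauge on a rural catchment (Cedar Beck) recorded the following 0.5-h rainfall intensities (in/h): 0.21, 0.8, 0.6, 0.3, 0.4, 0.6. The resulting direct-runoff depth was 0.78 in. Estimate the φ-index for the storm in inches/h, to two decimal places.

Only the 5 blocks with intensity above φ contribute runoff: 0.8, 0.6, 0.3, 0.4, 0.6 in/h.
Σ(I−φ)·Δt = d  ⇒  (0.8+0.6+0.3+0.4+0.6 − 5φ)·0.5 = 0.78
φ = (2.700 − 0.78/0.5) / 5 = 0.23 in/h.

φ ≈ 0.23 in/h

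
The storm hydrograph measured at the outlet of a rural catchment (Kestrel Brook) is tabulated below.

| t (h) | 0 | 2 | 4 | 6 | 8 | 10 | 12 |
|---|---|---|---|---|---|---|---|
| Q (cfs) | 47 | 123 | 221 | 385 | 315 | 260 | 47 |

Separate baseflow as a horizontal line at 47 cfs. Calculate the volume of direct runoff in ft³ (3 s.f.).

V ≈ 7.70 × 10^6 ft³

Direct-runoff ordinates (Q − Q_b): 0.0, 76.0, 174.0, 338.0, 268.0, 213.0, 0.0 cfs.
ΣQ_DR = 1069 cfs.
With Δt = 2 h = 7200 s, V = ΣQ_DR · Δt = 1069 × 7200 = 7.70 × 10^6 ft³.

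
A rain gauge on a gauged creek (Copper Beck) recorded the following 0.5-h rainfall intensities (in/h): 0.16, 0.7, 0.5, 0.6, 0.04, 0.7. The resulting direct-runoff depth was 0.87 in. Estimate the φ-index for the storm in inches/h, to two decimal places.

φ ≈ 0.19 in/h

Only the 4 blocks with intensity above φ contribute runoff: 0.7, 0.5, 0.6, 0.7 in/h.
Σ(I−φ)·Δt = d  ⇒  (0.7+0.5+0.6+0.7 − 4φ)·0.5 = 0.87
φ = (2.500 − 0.87/0.5) / 4 = 0.19 in/h.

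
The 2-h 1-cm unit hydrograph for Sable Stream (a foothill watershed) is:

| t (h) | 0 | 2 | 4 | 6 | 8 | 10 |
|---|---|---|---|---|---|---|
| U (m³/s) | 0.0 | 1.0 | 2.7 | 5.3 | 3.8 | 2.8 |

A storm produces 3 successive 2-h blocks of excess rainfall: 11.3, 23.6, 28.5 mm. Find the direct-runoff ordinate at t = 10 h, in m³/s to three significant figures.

Q ≈ 27.2 m³/s

By discrete convolution, Q_j = Σ (P_i / 10 mm) · U_{j−i}.
At t = 10 h (j=5): Q = (11.3/10)·2.8 + (23.6/10)·3.8 + (28.5/10)·5.3 = 27.2 m³/s.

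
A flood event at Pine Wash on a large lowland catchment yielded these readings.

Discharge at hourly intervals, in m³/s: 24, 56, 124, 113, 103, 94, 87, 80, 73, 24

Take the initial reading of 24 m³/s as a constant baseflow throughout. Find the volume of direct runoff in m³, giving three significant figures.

Direct-runoff ordinates (Q − Q_b): 0.0, 32.0, 100.0, 89.0, 79.0, 70.0, 63.0, 56.0, 49.0, 0.0 m³/s.
ΣQ_DR = 538.0 m³/s.
With Δt = 1 h = 3600 s, V = ΣQ_DR · Δt = 538.0 × 3600 = 1.94 × 10^6 m³.

V ≈ 1.94 × 10^6 m³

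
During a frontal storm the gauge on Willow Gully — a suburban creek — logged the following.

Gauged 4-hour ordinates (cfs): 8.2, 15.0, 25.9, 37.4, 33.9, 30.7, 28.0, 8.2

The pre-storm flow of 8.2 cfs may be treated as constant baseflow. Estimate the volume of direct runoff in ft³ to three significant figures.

V ≈ 1.75 × 10^6 ft³

Direct-runoff ordinates (Q − Q_b): 0.0, 6.8, 17.7, 29.2, 25.7, 22.5, 19.8, 0.0 cfs.
ΣQ_DR = 121.7 cfs.
With Δt = 4 h = 14400 s, V = ΣQ_DR · Δt = 121.7 × 14400 = 1.75 × 10^6 ft³.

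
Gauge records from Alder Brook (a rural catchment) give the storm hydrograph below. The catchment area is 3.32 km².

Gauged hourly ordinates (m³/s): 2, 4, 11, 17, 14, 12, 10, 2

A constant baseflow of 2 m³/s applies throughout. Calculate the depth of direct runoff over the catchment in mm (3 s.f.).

Direct runoff: 0.0, 2.0, 9.0, 15.0, 12.0, 10.0, 8.0, 0.0 m³/s; ΣQ_DR = 56.00 m³/s.
V = ΣQ_DR · Δt = 56.00 × 3600 s = 2.016 × 10^5 m³.
Over A = 3.32 km², depth = V / A = 60.7 mm.

d ≈ 60.7 mm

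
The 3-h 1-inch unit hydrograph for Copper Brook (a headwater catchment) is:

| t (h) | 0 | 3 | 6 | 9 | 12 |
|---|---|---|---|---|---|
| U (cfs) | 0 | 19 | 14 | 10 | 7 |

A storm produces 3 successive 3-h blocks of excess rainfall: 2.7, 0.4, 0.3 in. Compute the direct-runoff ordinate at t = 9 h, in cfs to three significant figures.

Q ≈ 38.3 cfs

By discrete convolution, Q_j = Σ (P_i / 1 in) · U_{j−i}.
At t = 9 h (j=3): Q = (2.7/1)·10 + (0.4/1)·14 + (0.3/1)·19 = 38.3 cfs.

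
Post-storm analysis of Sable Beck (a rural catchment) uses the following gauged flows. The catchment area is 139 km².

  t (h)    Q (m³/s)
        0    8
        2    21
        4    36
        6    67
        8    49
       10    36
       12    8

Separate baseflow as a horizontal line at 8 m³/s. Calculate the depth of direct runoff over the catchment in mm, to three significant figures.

Direct runoff: 0.0, 13.0, 28.0, 59.0, 41.0, 28.0, 0.0 m³/s; ΣQ_DR = 169.0 m³/s.
V = ΣQ_DR · Δt = 169.0 × 7200 s = 1.217 × 10^6 m³.
Over A = 139 km², depth = V / A = 8.75 mm.

d ≈ 8.75 mm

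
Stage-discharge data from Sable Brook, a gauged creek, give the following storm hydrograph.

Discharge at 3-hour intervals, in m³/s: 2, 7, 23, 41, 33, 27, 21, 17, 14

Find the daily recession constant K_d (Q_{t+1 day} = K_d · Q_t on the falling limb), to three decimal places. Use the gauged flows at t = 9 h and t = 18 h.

K_d ≈ 0.168

Between t = 9 h and t = 18 h the flow falls from 41 to 21 m³/s over 3×3 h = 9 h.
Per-interval ratio K = (21/41)^(1/3) = 0.8001; K_d = K^(24/3) = 0.168.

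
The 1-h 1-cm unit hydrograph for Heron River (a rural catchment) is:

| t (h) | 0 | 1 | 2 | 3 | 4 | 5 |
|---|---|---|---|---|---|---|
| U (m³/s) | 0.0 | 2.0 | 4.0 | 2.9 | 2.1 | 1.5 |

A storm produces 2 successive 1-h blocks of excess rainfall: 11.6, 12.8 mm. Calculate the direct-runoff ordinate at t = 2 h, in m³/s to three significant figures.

By discrete convolution, Q_j = Σ (P_i / 10 mm) · U_{j−i}.
At t = 2 h (j=2): Q = (11.6/10)·4.0 + (12.8/10)·2.0 = 7.20 m³/s.

Q ≈ 7.20 m³/s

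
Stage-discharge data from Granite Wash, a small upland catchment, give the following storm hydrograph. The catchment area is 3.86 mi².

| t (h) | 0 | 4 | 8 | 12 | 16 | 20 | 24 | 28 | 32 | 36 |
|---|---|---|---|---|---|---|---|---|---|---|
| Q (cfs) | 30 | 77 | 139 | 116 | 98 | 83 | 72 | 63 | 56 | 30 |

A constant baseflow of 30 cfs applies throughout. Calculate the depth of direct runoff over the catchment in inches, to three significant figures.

Direct runoff: 0.0, 47.0, 109.0, 86.0, 68.0, 53.0, 42.0, 33.0, 26.0, 0.0 cfs; ΣQ_DR = 464.0 cfs.
V = ΣQ_DR · Δt = 464.0 × 14400 s = 6.682 × 10^6 ft³.
Over A = 3.86 mi², depth = V / A = 0.745 in.

d ≈ 0.745 in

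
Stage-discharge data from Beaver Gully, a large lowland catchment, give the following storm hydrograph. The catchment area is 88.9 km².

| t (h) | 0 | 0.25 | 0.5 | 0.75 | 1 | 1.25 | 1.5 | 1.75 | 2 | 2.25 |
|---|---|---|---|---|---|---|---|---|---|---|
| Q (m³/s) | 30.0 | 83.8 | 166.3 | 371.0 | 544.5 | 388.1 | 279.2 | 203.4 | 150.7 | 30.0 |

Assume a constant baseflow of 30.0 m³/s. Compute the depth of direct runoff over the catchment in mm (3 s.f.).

d ≈ 19.7 mm

Direct runoff: 0.0, 53.8, 136.3, 341.0, 514.5, 358.1, 249.2, 173.4, 120.7, 0.0 m³/s; ΣQ_DR = 1947 m³/s.
V = ΣQ_DR · Δt = 1947 × 900 s = 1.752 × 10^6 m³.
Over A = 88.9 km², depth = V / A = 19.7 mm.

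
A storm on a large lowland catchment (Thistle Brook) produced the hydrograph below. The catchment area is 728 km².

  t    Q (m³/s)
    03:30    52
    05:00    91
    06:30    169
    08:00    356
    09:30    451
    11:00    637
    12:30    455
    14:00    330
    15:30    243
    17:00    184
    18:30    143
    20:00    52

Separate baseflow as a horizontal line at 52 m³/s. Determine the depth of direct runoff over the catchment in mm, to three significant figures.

d ≈ 18.8 mm

Direct runoff: 0.0, 39.0, 117.0, 304.0, 399.0, 585.0, 403.0, 278.0, 191.0, 132.0, 91.0, 0.0 m³/s; ΣQ_DR = 2539 m³/s.
V = ΣQ_DR · Δt = 2539 × 5400 s = 1.371 × 10^7 m³.
Over A = 728 km², depth = V / A = 18.8 mm.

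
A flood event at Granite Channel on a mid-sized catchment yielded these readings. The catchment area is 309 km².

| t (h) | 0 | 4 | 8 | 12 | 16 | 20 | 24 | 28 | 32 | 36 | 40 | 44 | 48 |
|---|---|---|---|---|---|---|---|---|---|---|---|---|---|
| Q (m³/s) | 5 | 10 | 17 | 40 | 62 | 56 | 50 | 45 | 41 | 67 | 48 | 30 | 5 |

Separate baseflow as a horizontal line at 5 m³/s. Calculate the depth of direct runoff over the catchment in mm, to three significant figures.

d ≈ 19.2 mm

Direct runoff: 0.0, 5.0, 12.0, 35.0, 57.0, 51.0, 45.0, 40.0, 36.0, 62.0, 43.0, 25.0, 0.0 m³/s; ΣQ_DR = 411.0 m³/s.
V = ΣQ_DR · Δt = 411.0 × 14400 s = 5.918 × 10^6 m³.
Over A = 309 km², depth = V / A = 19.2 mm.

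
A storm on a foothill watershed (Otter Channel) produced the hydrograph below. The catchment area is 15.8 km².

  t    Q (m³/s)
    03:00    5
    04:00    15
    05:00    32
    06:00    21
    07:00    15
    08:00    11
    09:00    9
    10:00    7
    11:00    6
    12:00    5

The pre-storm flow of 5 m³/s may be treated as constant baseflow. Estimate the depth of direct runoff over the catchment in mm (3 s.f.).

Direct runoff: 0.0, 10.0, 27.0, 16.0, 10.0, 6.0, 4.0, 2.0, 1.0, 0.0 m³/s; ΣQ_DR = 76.00 m³/s.
V = ΣQ_DR · Δt = 76.00 × 3600 s = 2.736 × 10^5 m³.
Over A = 15.8 km², depth = V / A = 17.3 mm.

d ≈ 17.3 mm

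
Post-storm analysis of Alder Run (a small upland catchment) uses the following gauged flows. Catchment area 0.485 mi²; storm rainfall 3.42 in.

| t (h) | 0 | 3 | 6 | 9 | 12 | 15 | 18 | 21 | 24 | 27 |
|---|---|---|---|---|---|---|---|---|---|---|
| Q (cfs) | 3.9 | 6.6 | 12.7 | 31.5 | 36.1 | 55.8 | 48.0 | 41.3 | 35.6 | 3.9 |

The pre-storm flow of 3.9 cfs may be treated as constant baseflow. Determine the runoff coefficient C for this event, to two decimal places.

C ≈ 0.66

ΣQ_DR = 236.4 cfs; V = ΣQ_DR·Δt = 2.553 × 10^6 ft³.
Runoff depth d = V / A = 2.266 in.
C = d / P = 2.266 / 3.42 = 0.66.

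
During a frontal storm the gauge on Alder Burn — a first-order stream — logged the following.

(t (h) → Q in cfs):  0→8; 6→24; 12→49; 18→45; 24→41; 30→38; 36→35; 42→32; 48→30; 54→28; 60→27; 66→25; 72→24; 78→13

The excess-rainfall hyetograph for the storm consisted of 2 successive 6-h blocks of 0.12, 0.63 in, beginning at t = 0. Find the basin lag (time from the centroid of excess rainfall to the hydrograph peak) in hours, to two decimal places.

t_L ≈ 3.96 h

Centroid of excess rainfall: t_c = Σ P_i·t̄_i / ΣP_i = 8.0400 h (block centres at 3, 9 h).
Hydrograph peak occurs at t = 12 h, so basin lag t_L = 12 − 8.0400 = 3.96 h.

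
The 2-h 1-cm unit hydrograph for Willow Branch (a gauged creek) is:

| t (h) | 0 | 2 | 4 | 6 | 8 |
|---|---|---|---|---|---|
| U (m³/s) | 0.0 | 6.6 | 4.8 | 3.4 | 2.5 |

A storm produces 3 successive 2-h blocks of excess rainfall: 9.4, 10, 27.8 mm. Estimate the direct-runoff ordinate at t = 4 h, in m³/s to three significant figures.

Q ≈ 11.1 m³/s

By discrete convolution, Q_j = Σ (P_i / 10 mm) · U_{j−i}.
At t = 4 h (j=2): Q = (9.4/10)·4.8 + (10/10)·6.6 + (27.8/10)·0.0 = 11.1 m³/s.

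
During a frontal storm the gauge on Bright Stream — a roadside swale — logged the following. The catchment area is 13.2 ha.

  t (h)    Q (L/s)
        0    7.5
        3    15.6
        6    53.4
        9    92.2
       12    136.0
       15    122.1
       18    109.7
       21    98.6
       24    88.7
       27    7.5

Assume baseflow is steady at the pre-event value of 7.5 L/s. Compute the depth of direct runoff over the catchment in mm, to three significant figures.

d ≈ 53.7 mm

Direct runoff: 0.0, 8.1, 45.9, 84.7, 128.5, 114.6, 102.2, 91.1, 81.2, 0.0 L/s; ΣQ_DR = 656.3 L/s.
V = ΣQ_DR · Δt = 656.3 × 10800 s = 7.088 × 10^6 L.
Over A = 13.2 ha, depth = V / A = 53.7 mm.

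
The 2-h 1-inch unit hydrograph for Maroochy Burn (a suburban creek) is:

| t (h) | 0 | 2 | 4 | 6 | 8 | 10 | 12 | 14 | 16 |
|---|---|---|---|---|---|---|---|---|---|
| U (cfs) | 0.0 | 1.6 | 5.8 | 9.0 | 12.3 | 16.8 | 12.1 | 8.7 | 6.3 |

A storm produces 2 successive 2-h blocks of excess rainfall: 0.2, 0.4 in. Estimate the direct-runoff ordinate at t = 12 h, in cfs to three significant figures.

By discrete convolution, Q_j = Σ (P_i / 1 in) · U_{j−i}.
At t = 12 h (j=6): Q = (0.2/1)·12.1 + (0.4/1)·16.8 = 9.14 cfs.

Q ≈ 9.14 cfs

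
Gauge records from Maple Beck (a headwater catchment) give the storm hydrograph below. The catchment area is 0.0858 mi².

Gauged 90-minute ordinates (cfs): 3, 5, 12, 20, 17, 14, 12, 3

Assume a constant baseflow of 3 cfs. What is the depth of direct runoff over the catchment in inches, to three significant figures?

Direct runoff: 0.0, 2.0, 9.0, 17.0, 14.0, 11.0, 9.0, 0.0 cfs; ΣQ_DR = 62.00 cfs.
V = ΣQ_DR · Δt = 62.00 × 5400 s = 3.348 × 10^5 ft³.
Over A = 0.0858 mi², depth = V / A = 1.68 in.

d ≈ 1.68 in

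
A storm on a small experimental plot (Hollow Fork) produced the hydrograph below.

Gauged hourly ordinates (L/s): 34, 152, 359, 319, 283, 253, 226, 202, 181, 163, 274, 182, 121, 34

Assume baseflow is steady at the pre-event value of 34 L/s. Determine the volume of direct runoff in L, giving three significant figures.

V ≈ 8.31 × 10^6 L

Direct-runoff ordinates (Q − Q_b): 0.0, 118.0, 325.0, 285.0, 249.0, 219.0, 192.0, 168.0, 147.0, 129.0, 240.0, 148.0, 87.0, 0.0 L/s.
ΣQ_DR = 2307 L/s.
With Δt = 1 h = 3600 s, V = ΣQ_DR · Δt = 2307 × 3600 = 8.31 × 10^6 L.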